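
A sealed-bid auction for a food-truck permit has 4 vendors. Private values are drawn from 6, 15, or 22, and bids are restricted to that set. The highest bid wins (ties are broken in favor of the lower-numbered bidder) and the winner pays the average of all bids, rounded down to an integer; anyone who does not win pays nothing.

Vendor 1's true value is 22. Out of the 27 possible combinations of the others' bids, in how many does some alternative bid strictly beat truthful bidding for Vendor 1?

8

Others bid (6, 6, 6): truth gives 12; bid 6 gives 16 > 12. Violating.
Others bid (6, 6, 15): truth gives 10; bid 15 gives 12 > 10. Violating.
Others bid (6, 15, 6): truth gives 10; bid 15 gives 12 > 10. Violating.
Others bid (6, 15, 15): truth gives 8; bid 15 gives 10 > 8. Violating.
Others bid (6, 6, 22): truth gives 8; no alternative beats it.
Others bid (6, 15, 22): truth gives 6; no alternative beats it.
(Checking all 27 profiles: 8 have a profitable deviation, 19 do not.)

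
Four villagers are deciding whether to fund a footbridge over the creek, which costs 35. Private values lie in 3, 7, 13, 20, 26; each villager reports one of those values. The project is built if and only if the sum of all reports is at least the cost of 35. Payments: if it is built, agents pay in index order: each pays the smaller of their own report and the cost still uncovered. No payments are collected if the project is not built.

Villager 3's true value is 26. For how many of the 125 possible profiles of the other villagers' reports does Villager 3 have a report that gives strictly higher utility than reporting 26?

Others report (3, 3, 13): truth gives 0; report 20 gives 6 > 0. Violating.
Others report (3, 3, 20): truth gives 0; report 13 gives 13 > 0. Violating.
Others report (3, 3, 26): truth gives 0; report 3 gives 23 > 0. Violating.
Others report (3, 7, 7): truth gives 1; report 20 gives 6 > 1. Violating.
Others report (3, 3, 3): truth gives 0; no alternative beats it.
Others report (3, 3, 7): truth gives 0; no alternative beats it.
(Checking all 125 profiles: 67 have a profitable deviation, 58 do not.)

67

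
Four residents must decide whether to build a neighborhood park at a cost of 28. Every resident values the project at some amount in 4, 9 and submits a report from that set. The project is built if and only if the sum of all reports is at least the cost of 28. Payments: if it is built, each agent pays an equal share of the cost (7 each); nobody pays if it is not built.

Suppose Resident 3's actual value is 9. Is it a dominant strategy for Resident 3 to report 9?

Check each profile of the others' reports and compare truth against every alternative report.
Others report (4, 9, 9): truth gives 2, best alternative gives 0.
Others report (9, 4, 9): truth gives 2, best alternative gives 0.
Others report (9, 9, 4): truth gives 2, best alternative gives 0.
Others report (9, 9, 9): truth gives 2, best alternative gives 2.
Others report (4, 4, 4): truth gives 0, best alternative gives 0.
Others report (4, 4, 9): truth gives 0, best alternative gives 0.
(Remaining 2 profiles checked similarly; truth is weakly best in each.)
In every case the truthful report is at least as good as any alternative, so it is a dominant strategy.

Yes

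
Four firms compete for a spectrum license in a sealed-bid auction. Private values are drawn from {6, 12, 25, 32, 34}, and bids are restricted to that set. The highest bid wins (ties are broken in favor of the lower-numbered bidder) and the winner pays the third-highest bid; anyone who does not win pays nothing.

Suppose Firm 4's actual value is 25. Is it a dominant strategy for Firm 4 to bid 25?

Consider the case where Firm 1 bids 6, Firm 2 bids 6 and Firm 3 bids 25.
Truthful bid 25: loses, pays 0, utility 0.
Bid 32 instead: wins, pays 6, utility 25 - 6 = 19.
Since 19 > 0, bidding 32 is strictly better here, so truthful bidding is not dominant.

No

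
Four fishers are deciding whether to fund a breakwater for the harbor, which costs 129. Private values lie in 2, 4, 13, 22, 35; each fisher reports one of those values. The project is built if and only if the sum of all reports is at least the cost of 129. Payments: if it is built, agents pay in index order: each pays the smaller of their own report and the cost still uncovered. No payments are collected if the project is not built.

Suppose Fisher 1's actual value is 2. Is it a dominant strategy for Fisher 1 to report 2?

Check each profile of the others' reports and compare truth against every alternative report.
Others report (2, 2, 2): truth gives 0, best alternative gives 0.
Others report (2, 2, 4): truth gives 0, best alternative gives 0.
Others report (2, 2, 13): truth gives 0, best alternative gives 0.
Others report (2, 2, 22): truth gives 0, best alternative gives 0.
Others report (2, 2, 35): truth gives 0, best alternative gives 0.
Others report (2, 4, 2): truth gives 0, best alternative gives 0.
(Remaining 119 profiles checked similarly; truth is weakly best in each.)
In every case the truthful report is at least as good as any alternative, so it is a dominant strategy.

Yes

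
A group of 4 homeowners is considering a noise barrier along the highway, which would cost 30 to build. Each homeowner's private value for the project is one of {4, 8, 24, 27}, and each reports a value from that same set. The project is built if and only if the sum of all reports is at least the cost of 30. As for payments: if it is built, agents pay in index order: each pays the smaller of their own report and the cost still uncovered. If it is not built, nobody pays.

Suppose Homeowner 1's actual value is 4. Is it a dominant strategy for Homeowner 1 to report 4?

Yes

Check each profile of the others' reports and compare truth against every alternative report.
Others report (4, 4, 24): truth gives 0, best alternative gives -4.
Others report (4, 4, 27): truth gives 0, best alternative gives -4.
Others report (4, 8, 24): truth gives 0, best alternative gives -4.
Others report (4, 8, 27): truth gives 0, best alternative gives -4.
Others report (4, 24, 4): truth gives 0, best alternative gives -4.
Others report (4, 24, 8): truth gives 0, best alternative gives -4.
(Remaining 58 profiles checked similarly; truth is weakly best in each.)
In every case the truthful report is at least as good as any alternative, so it is a dominant strategy.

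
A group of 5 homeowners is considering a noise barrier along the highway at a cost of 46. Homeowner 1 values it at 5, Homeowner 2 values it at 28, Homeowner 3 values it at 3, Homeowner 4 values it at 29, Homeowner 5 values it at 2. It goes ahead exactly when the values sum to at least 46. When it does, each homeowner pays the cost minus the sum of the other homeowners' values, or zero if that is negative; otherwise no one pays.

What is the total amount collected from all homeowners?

15

Total value 67 ≥ cost 46, so it is built.
Homeowner 1: others sum to 62; max(0, 46 - 62) = 0.
Homeowner 2: others sum to 39; max(0, 46 - 39) = 7.
Homeowner 3: others sum to 64; max(0, 46 - 64) = 0.
Homeowner 4: others sum to 38; max(0, 46 - 38) = 8.
Homeowner 5: others sum to 65; max(0, 46 - 65) = 0.
Total collected = 0 + 7 + 0 + 8 + 0 = 15.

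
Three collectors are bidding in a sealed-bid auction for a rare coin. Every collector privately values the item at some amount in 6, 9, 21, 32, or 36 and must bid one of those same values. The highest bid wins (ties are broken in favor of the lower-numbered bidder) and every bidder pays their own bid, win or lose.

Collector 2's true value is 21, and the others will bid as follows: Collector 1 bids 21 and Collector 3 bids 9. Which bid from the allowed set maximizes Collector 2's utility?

Bid 6: loses but pays 6, utility -6.
Bid 9: loses but pays 9, utility -9.
Bid 21: loses but pays 21, utility -21.
Bid 32: wins, pays 32, utility 21 - 32 = -11.
Bid 36: wins, pays 36, utility 21 - 36 = -15.
The best choice is 6 with utility -6.

6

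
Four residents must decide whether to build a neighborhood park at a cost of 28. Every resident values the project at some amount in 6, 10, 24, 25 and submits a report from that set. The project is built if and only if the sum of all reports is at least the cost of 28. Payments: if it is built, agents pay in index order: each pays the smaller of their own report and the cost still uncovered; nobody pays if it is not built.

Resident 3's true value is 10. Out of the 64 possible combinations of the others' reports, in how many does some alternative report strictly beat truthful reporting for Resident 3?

15

Others report (6, 6, 10): truth gives 0; report 6 gives 4 > 0. Violating.
Others report (6, 6, 24): truth gives 0; report 6 gives 4 > 0. Violating.
Others report (6, 6, 25): truth gives 0; report 6 gives 4 > 0. Violating.
Others report (6, 10, 6): truth gives 0; report 6 gives 4 > 0. Violating.
Others report (6, 6, 6): truth gives 0; no alternative beats it.
Others report (6, 24, 6): truth gives 10; no alternative beats it.
(Checking all 64 profiles: 15 have a profitable deviation, 49 do not.)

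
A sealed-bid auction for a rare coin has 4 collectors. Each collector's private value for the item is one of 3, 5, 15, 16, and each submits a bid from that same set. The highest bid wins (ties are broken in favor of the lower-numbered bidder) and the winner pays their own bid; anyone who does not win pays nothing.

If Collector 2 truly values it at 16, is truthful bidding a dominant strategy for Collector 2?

No

Consider the case where Collector 1 bids 3, Collector 3 bids 3 and Collector 4 bids 3.
Truthful bid 16: wins, pays 16, utility 16 - 16 = 0.
Bid 5 instead: wins, pays 5, utility 16 - 5 = 11.
Since 11 > 0, bidding 5 is strictly better here, so truthful bidding is not dominant.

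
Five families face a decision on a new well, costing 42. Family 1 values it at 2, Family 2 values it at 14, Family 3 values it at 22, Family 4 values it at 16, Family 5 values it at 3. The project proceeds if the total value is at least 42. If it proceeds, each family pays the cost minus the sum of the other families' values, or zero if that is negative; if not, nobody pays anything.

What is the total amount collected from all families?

8

Total value 57 ≥ cost 42, so it is built.
Family 1: others sum to 55; max(0, 42 - 55) = 0.
Family 2: others sum to 43; max(0, 42 - 43) = 0.
Family 3: others sum to 35; max(0, 42 - 35) = 7.
Family 4: others sum to 41; max(0, 42 - 41) = 1.
Family 5: others sum to 54; max(0, 42 - 54) = 0.
Total collected = 0 + 0 + 7 + 1 + 0 = 8.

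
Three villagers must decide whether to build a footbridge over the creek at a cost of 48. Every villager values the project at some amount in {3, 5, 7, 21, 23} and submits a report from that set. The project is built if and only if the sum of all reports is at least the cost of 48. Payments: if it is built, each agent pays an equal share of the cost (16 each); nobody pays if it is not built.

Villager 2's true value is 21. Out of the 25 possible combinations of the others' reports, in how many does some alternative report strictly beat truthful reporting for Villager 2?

Others report (3, 23): truth gives 0; report 23 gives 5 > 0. Violating.
Others report (5, 21): truth gives 0; report 23 gives 5 > 0. Violating.
Others report (21, 5): truth gives 0; report 23 gives 5 > 0. Violating.
Others report (23, 3): truth gives 0; report 23 gives 5 > 0. Violating.
Others report (3, 3): truth gives 0; no alternative beats it.
Others report (3, 5): truth gives 0; no alternative beats it.
(Checking all 25 profiles: 4 have a profitable deviation, 21 do not.)

4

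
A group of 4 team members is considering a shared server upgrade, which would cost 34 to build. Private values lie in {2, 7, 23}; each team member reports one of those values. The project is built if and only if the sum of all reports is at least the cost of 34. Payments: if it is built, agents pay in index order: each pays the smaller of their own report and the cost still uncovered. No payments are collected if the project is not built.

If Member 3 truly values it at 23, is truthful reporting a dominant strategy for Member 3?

No

Consider the case where Member 1 reports 2, Member 2 reports 2 and Member 4 reports 23.
Truthful report 23: project built, pays 23, utility 23 - 23 = 0.
Report 7 instead: project built, pays 7, utility 23 - 7 = 16.
Since 16 > 0, reporting 7 is strictly better here, so truthful reporting is not dominant.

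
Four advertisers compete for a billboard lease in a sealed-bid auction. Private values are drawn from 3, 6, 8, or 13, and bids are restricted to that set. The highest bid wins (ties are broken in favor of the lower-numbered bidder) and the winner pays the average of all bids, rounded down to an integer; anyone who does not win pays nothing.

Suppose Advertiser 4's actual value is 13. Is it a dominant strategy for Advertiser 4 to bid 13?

Consider the case where Advertiser 1 bids 3, Advertiser 2 bids 3 and Advertiser 3 bids 3.
Truthful bid 13: wins, pays 5, utility 13 - 5 = 8.
Bid 6 instead: wins, pays 3, utility 13 - 3 = 10.
Since 10 > 8, bidding 6 is strictly better here, so truthful bidding is not dominant.

No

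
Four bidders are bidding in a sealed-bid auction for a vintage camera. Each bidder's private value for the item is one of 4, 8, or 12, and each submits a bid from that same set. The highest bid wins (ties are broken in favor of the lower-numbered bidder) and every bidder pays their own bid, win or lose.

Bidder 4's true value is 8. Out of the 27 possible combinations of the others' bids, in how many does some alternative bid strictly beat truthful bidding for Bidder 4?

Others bid (4, 4, 8): truth gives -8; bid 4 gives -4 > -8. Violating.
Others bid (4, 4, 12): truth gives -8; bid 4 gives -4 > -8. Violating.
Others bid (4, 8, 4): truth gives -8; bid 4 gives -4 > -8. Violating.
Others bid (4, 8, 8): truth gives -8; bid 4 gives -4 > -8. Violating.
Others bid (4, 4, 4): truth gives 0; no alternative beats it.
(Checking all 27 profiles: 26 have a profitable deviation, 1 does not.)

26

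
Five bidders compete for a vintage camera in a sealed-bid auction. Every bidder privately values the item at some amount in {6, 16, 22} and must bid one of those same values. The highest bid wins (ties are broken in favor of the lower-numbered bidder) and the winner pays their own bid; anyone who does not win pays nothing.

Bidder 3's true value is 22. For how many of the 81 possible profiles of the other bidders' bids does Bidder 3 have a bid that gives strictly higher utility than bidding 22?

Others bid (6, 6, 6, 6): truth gives 0; bid 16 gives 6 > 0. Violating.
Others bid (6, 6, 6, 16): truth gives 0; bid 16 gives 6 > 0. Violating.
Others bid (6, 6, 16, 6): truth gives 0; bid 16 gives 6 > 0. Violating.
Others bid (6, 6, 16, 16): truth gives 0; bid 16 gives 6 > 0. Violating.
Others bid (6, 6, 6, 22): truth gives 0; no alternative beats it.
Others bid (6, 6, 16, 22): truth gives 0; no alternative beats it.
(Checking all 81 profiles: 4 have a profitable deviation, 77 do not.)

4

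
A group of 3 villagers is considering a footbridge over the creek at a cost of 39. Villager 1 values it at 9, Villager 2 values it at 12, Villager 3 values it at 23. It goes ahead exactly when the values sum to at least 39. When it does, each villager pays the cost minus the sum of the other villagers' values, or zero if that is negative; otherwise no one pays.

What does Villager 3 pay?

Total value 44 ≥ cost 39, so the project is built.
The other villagers' values sum to 21.
Cost minus that sum is 39 - 21 = 18.

18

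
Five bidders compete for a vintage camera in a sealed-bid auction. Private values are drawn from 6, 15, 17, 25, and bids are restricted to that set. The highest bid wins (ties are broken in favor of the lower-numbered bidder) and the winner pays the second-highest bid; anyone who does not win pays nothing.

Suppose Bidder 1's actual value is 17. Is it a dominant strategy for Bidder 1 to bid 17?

Check each profile of the others' bids and compare truth against every alternative bid.
Others bid (6, 6, 6, 6): truth gives 11, best alternative gives 11.
Others bid (6, 6, 6, 15): truth gives 2, best alternative gives 2.
Others bid (6, 6, 15, 6): truth gives 2, best alternative gives 2.
Others bid (6, 6, 15, 15): truth gives 2, best alternative gives 2.
Others bid (6, 15, 6, 6): truth gives 2, best alternative gives 2.
Others bid (6, 15, 6, 15): truth gives 2, best alternative gives 2.
(Remaining 250 profiles checked similarly; truth is weakly best in each.)
In every case the truthful bid is at least as good as any alternative, so it is a dominant strategy.

Yes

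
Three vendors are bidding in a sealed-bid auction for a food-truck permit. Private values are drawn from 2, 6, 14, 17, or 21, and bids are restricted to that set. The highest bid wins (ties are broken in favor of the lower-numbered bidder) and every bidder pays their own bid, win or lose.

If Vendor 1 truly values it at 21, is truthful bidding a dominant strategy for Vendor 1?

Consider the case where Vendor 2 bids 2 and Vendor 3 bids 2.
Truthful bid 21: wins, pays 21, utility 21 - 21 = 0.
Bid 2 instead: wins, pays 2, utility 21 - 2 = 19.
Since 19 > 0, bidding 2 is strictly better here, so truthful bidding is not dominant.

No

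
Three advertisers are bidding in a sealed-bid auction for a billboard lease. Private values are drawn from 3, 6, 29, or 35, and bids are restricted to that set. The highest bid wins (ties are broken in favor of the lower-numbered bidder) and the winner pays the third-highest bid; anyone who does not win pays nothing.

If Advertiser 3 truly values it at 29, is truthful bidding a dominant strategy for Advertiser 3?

No

Consider the case where Advertiser 1 bids 3 and Advertiser 2 bids 29.
Truthful bid 29: loses, pays 0, utility 0.
Bid 35 instead: wins, pays 3, utility 29 - 3 = 26.
Since 26 > 0, bidding 35 is strictly better here, so truthful bidding is not dominant.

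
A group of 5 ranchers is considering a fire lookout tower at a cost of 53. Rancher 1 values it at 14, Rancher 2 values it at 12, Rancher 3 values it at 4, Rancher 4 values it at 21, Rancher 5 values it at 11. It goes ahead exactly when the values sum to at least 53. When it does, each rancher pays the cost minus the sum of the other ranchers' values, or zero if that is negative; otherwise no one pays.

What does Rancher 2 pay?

3

Total value 62 ≥ cost 53, so the project is built.
The other ranchers' values sum to 50.
Cost minus that sum is 53 - 50 = 3.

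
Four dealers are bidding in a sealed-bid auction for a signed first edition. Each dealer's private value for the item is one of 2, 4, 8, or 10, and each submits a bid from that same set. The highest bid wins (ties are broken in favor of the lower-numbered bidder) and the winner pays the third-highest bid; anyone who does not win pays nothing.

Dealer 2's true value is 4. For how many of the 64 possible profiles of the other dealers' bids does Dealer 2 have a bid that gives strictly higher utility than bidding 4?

Others bid (2, 2, 8): truth gives 0; bid 8 gives 2 > 0. Violating.
Others bid (2, 2, 10): truth gives 0; bid 10 gives 2 > 0. Violating.
Others bid (2, 8, 2): truth gives 0; bid 8 gives 2 > 0. Violating.
Others bid (2, 10, 2): truth gives 0; bid 10 gives 2 > 0. Violating.
Others bid (2, 2, 2): truth gives 2; no alternative beats it.
Others bid (2, 2, 4): truth gives 2; no alternative beats it.
(Checking all 64 profiles: 6 have a profitable deviation, 58 do not.)

6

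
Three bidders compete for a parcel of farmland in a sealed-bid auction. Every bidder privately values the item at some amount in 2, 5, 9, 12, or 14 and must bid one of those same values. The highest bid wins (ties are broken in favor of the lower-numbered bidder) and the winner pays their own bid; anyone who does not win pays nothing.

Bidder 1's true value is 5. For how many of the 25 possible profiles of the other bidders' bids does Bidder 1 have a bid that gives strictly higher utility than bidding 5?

1

Others bid (2, 2): truth gives 0; bid 2 gives 3 > 0. Violating.
Others bid (2, 5): truth gives 0; no alternative beats it.
Others bid (2, 9): truth gives 0; no alternative beats it.
(Checking all 25 profiles: 1 has a profitable deviation, 24 do not.)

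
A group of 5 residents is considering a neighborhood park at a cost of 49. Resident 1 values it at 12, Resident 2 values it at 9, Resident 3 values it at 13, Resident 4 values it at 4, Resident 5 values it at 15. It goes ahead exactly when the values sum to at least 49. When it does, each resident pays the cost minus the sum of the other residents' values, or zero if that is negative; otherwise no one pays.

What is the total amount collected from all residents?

33

Total value 53 ≥ cost 49, so it is built.
Resident 1: others sum to 41; max(0, 49 - 41) = 8.
Resident 2: others sum to 44; max(0, 49 - 44) = 5.
Resident 3: others sum to 40; max(0, 49 - 40) = 9.
Resident 4: others sum to 49; max(0, 49 - 49) = 0.
Resident 5: others sum to 38; max(0, 49 - 38) = 11.
Total collected = 8 + 5 + 9 + 0 + 11 = 33.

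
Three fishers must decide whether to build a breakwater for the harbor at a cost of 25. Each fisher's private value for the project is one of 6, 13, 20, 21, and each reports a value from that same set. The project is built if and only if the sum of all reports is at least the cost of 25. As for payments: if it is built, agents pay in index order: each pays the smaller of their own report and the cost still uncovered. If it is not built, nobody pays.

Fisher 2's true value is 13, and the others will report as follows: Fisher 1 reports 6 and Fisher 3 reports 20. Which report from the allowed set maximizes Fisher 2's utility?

Report 6: project built, pays 6, utility 13 - 6 = 7.
Report 13: project built, pays 13, utility 13 - 13 = 0.
Report 20: project built, pays 19, utility 13 - 19 = -6.
Report 21: project built, pays 19, utility 13 - 19 = -6.
The best choice is 6 with utility 7.

6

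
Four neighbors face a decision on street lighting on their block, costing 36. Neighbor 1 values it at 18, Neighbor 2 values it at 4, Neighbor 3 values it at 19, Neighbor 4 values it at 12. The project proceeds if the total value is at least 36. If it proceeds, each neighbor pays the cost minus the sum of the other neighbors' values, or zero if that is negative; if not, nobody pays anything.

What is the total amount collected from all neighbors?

Total value 53 ≥ cost 36, so it is built.
Neighbor 1: others sum to 35; max(0, 36 - 35) = 1.
Neighbor 2: others sum to 49; max(0, 36 - 49) = 0.
Neighbor 3: others sum to 34; max(0, 36 - 34) = 2.
Neighbor 4: others sum to 41; max(0, 36 - 41) = 0.
Total collected = 1 + 0 + 2 + 0 = 3.

3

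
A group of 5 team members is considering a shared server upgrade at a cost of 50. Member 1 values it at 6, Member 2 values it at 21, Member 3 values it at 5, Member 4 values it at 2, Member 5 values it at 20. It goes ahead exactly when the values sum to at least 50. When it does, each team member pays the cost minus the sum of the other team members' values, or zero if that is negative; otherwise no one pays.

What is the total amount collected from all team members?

Total value 54 ≥ cost 50, so it is built.
Member 1: others sum to 48; max(0, 50 - 48) = 2.
Member 2: others sum to 33; max(0, 50 - 33) = 17.
Member 3: others sum to 49; max(0, 50 - 49) = 1.
Member 4: others sum to 52; max(0, 50 - 52) = 0.
Member 5: others sum to 34; max(0, 50 - 34) = 16.
Total collected = 2 + 17 + 1 + 0 + 16 = 36.

36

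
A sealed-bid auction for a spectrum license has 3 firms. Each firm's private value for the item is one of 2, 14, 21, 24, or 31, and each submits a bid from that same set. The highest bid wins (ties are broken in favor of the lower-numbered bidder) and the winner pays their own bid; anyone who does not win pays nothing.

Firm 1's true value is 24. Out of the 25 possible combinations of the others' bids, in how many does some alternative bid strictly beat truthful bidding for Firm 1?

9

Others bid (2, 2): truth gives 0; bid 2 gives 22 > 0. Violating.
Others bid (2, 14): truth gives 0; bid 14 gives 10 > 0. Violating.
Others bid (2, 21): truth gives 0; bid 21 gives 3 > 0. Violating.
Others bid (14, 2): truth gives 0; bid 14 gives 10 > 0. Violating.
Others bid (2, 24): truth gives 0; no alternative beats it.
Others bid (2, 31): truth gives 0; no alternative beats it.
(Checking all 25 profiles: 9 have a profitable deviation, 16 do not.)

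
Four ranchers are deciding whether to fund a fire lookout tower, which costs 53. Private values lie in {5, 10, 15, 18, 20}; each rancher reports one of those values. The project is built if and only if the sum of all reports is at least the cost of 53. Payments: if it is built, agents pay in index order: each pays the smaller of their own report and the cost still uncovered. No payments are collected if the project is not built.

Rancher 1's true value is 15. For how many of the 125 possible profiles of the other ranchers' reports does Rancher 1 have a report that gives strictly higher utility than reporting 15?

60

Others report (5, 18, 20): truth gives 0; report 10 gives 5 > 0. Violating.
Others report (5, 20, 18): truth gives 0; report 10 gives 5 > 0. Violating.
Others report (5, 20, 20): truth gives 0; report 10 gives 5 > 0. Violating.
Others report (10, 15, 18): truth gives 0; report 10 gives 5 > 0. Violating.
Others report (5, 5, 5): truth gives 0; no alternative beats it.
Others report (5, 5, 10): truth gives 0; no alternative beats it.
(Checking all 125 profiles: 60 have a profitable deviation, 65 do not.)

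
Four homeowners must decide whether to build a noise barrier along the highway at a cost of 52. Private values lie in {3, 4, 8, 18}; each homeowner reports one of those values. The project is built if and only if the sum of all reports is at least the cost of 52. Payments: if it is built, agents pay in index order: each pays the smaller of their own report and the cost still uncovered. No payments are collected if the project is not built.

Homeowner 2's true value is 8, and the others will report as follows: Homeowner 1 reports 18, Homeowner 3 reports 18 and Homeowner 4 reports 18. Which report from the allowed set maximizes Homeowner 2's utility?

Report 3: project built, pays 3, utility 8 - 3 = 5.
Report 4: project built, pays 4, utility 8 - 4 = 4.
Report 8: project built, pays 8, utility 8 - 8 = 0.
Report 18: project built, pays 18, utility 8 - 18 = -10.
The best choice is 3 with utility 5.

3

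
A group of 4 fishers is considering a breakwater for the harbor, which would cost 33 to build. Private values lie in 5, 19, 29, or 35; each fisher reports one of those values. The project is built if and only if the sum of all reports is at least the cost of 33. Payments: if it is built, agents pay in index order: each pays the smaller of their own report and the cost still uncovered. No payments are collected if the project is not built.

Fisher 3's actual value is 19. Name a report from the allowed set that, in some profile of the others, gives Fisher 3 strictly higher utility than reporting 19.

Suppose Fisher 1 reports 5, Fisher 2 reports 5 and Fisher 4 reports 19.
Report 19: project built, pays 19, utility 19 - 19 = 0.
Report 5: project built, pays 5, utility 19 - 5 = 14.
So reporting 5 beats truth here (14 > 0).

5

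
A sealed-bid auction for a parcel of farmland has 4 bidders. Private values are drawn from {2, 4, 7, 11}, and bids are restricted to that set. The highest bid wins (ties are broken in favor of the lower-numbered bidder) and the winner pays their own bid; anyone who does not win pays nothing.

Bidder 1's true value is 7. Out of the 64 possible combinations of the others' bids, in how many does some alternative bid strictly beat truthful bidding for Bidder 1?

Others bid (2, 2, 2): truth gives 0; bid 2 gives 5 > 0. Violating.
Others bid (2, 2, 4): truth gives 0; bid 4 gives 3 > 0. Violating.
Others bid (2, 4, 2): truth gives 0; bid 4 gives 3 > 0. Violating.
Others bid (2, 4, 4): truth gives 0; bid 4 gives 3 > 0. Violating.
Others bid (2, 2, 7): truth gives 0; no alternative beats it.
Others bid (2, 2, 11): truth gives 0; no alternative beats it.
(Checking all 64 profiles: 8 have a profitable deviation, 56 do not.)

8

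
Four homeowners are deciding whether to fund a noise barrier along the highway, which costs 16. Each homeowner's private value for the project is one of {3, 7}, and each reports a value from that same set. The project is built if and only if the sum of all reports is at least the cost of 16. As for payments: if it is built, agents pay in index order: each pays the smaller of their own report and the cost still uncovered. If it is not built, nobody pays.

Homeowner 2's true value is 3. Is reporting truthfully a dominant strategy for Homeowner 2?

Check each profile of the others' reports and compare truth against every alternative report.
Others report (3, 3, 3): truth gives 0, best alternative gives -4.
Others report (3, 3, 7): truth gives 0, best alternative gives -4.
Others report (3, 7, 3): truth gives 0, best alternative gives -4.
Others report (3, 7, 7): truth gives 0, best alternative gives -4.
Others report (7, 3, 3): truth gives 0, best alternative gives -4.
Others report (7, 3, 7): truth gives 0, best alternative gives -4.
(Remaining 2 profiles checked similarly; truth is weakly best in each.)
In every case the truthful report is at least as good as any alternative, so it is a dominant strategy.

Yes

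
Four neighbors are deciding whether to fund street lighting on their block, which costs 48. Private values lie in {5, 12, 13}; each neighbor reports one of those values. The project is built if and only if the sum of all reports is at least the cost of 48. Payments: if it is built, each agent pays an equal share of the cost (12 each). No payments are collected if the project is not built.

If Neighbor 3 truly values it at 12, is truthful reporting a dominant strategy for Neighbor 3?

Check each profile of the others' reports and compare truth against every alternative report.
Others report (5, 5, 5): truth gives 0, best alternative gives 0.
Others report (5, 5, 12): truth gives 0, best alternative gives 0.
Others report (5, 5, 13): truth gives 0, best alternative gives 0.
Others report (5, 12, 5): truth gives 0, best alternative gives 0.
Others report (5, 12, 12): truth gives 0, best alternative gives 0.
Others report (5, 12, 13): truth gives 0, best alternative gives 0.
(Remaining 21 profiles checked similarly; truth is weakly best in each.)
In every case the truthful report is at least as good as any alternative, so it is a dominant strategy.

Yes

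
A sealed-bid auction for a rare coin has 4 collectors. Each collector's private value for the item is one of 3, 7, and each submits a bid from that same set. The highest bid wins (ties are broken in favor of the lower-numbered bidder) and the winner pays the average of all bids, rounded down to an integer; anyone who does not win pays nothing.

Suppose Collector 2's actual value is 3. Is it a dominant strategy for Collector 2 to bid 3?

Yes

Check each profile of the others' bids and compare truth against every alternative bid.
Others bid (3, 7, 7): truth gives 0, best alternative gives -3.
Others bid (3, 3, 7): truth gives 0, best alternative gives -2.
Others bid (3, 7, 3): truth gives 0, best alternative gives -2.
Others bid (3, 3, 3): truth gives 0, best alternative gives -1.
Others bid (7, 3, 3): truth gives 0, best alternative gives 0.
Others bid (7, 3, 7): truth gives 0, best alternative gives 0.
(Remaining 2 profiles checked similarly; truth is weakly best in each.)
In every case the truthful bid is at least as good as any alternative, so it is a dominant strategy.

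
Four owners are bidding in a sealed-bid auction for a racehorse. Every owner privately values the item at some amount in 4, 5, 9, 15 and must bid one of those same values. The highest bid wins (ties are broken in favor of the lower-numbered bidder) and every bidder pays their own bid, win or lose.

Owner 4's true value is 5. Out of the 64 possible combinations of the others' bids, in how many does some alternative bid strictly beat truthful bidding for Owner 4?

63

Others bid (4, 4, 5): truth gives -5; bid 4 gives -4 > -5. Violating.
Others bid (4, 4, 9): truth gives -5; bid 4 gives -4 > -5. Violating.
Others bid (4, 4, 15): truth gives -5; bid 4 gives -4 > -5. Violating.
Others bid (4, 5, 4): truth gives -5; bid 4 gives -4 > -5. Violating.
Others bid (4, 4, 4): truth gives 0; no alternative beats it.
(Checking all 64 profiles: 63 have a profitable deviation, 1 does not.)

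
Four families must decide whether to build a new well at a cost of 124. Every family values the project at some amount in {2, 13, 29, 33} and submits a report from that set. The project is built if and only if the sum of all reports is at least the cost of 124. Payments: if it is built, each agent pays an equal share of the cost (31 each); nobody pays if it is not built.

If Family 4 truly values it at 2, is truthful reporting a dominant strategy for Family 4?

Yes

Check each profile of the others' reports and compare truth against every alternative report.
Others report (2, 2, 2): truth gives 0, best alternative gives 0.
Others report (2, 2, 13): truth gives 0, best alternative gives 0.
Others report (2, 2, 29): truth gives 0, best alternative gives 0.
Others report (2, 2, 33): truth gives 0, best alternative gives 0.
Others report (2, 13, 2): truth gives 0, best alternative gives 0.
Others report (2, 13, 13): truth gives 0, best alternative gives 0.
(Remaining 58 profiles checked similarly; truth is weakly best in each.)
In every case the truthful report is at least as good as any alternative, so it is a dominant strategy.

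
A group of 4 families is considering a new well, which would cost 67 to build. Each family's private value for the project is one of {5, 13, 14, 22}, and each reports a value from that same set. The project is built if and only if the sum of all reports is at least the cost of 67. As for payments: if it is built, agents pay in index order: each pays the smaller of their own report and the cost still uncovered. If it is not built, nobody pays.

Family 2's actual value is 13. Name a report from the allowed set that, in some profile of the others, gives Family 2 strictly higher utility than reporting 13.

Suppose Family 1 reports 22, Family 3 reports 22 and Family 4 reports 22.
Report 13: project built, pays 13, utility 13 - 13 = 0.
Report 5: project built, pays 5, utility 13 - 5 = 8.
So reporting 5 beats truth here (8 > 0).

5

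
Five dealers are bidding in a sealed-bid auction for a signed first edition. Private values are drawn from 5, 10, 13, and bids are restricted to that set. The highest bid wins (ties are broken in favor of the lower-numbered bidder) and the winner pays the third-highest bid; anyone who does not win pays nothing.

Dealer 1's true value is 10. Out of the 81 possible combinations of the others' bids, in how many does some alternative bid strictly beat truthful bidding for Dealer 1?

4

Others bid (5, 5, 5, 13): truth gives 0; bid 13 gives 5 > 0. Violating.
Others bid (5, 5, 13, 5): truth gives 0; bid 13 gives 5 > 0. Violating.
Others bid (5, 13, 5, 5): truth gives 0; bid 13 gives 5 > 0. Violating.
Others bid (13, 5, 5, 5): truth gives 0; bid 13 gives 5 > 0. Violating.
Others bid (5, 5, 5, 5): truth gives 5; no alternative beats it.
Others bid (5, 5, 5, 10): truth gives 5; no alternative beats it.
(Checking all 81 profiles: 4 have a profitable deviation, 77 do not.)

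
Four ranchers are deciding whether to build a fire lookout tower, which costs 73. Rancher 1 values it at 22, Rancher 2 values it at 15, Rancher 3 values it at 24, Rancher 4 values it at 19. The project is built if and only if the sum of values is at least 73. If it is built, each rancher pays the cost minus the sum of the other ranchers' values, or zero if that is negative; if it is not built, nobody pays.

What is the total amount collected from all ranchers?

52

Total value 80 ≥ cost 73, so it is built.
Rancher 1: others sum to 58; max(0, 73 - 58) = 15.
Rancher 2: others sum to 65; max(0, 73 - 65) = 8.
Rancher 3: others sum to 56; max(0, 73 - 56) = 17.
Rancher 4: others sum to 61; max(0, 73 - 61) = 12.
Total collected = 15 + 8 + 17 + 12 = 52.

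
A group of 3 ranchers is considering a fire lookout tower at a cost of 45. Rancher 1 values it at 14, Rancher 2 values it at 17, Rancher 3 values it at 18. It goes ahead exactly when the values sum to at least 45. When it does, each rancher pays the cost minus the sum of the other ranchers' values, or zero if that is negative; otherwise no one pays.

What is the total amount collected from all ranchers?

37

Total value 49 ≥ cost 45, so it is built.
Rancher 1: others sum to 35; max(0, 45 - 35) = 10.
Rancher 2: others sum to 32; max(0, 45 - 32) = 13.
Rancher 3: others sum to 31; max(0, 45 - 31) = 14.
Total collected = 10 + 13 + 14 = 37.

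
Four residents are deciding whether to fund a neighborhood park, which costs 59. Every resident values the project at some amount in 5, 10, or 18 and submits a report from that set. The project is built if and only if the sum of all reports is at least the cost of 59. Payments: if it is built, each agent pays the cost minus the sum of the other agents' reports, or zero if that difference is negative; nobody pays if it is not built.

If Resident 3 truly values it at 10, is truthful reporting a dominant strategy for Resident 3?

Yes

Check each profile of the others' reports and compare truth against every alternative report.
Others report (18, 18, 18): truth gives 5, best alternative gives 5.
Others report (5, 5, 5): truth gives 0, best alternative gives 0.
Others report (5, 5, 10): truth gives 0, best alternative gives 0.
Others report (5, 5, 18): truth gives 0, best alternative gives 0.
Others report (5, 10, 5): truth gives 0, best alternative gives 0.
Others report (5, 10, 10): truth gives 0, best alternative gives 0.
(Remaining 21 profiles checked similarly; truth is weakly best in each.)
In every case the truthful report is at least as good as any alternative, so it is a dominant strategy.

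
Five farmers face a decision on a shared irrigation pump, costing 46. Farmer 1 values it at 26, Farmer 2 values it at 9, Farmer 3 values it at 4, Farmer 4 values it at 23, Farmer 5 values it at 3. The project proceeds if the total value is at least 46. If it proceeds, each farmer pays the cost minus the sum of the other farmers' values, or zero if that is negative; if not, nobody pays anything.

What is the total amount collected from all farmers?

11

Total value 65 ≥ cost 46, so it is built.
Farmer 1: others sum to 39; max(0, 46 - 39) = 7.
Farmer 2: others sum to 56; max(0, 46 - 56) = 0.
Farmer 3: others sum to 61; max(0, 46 - 61) = 0.
Farmer 4: others sum to 42; max(0, 46 - 42) = 4.
Farmer 5: others sum to 62; max(0, 46 - 62) = 0.
Total collected = 7 + 0 + 0 + 4 + 0 = 11.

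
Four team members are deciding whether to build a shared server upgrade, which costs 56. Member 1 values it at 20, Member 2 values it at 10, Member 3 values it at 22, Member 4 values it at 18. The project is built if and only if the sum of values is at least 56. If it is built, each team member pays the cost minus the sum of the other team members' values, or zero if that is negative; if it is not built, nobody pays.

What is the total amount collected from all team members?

Total value 70 ≥ cost 56, so it is built.
Member 1: others sum to 50; max(0, 56 - 50) = 6.
Member 2: others sum to 60; max(0, 56 - 60) = 0.
Member 3: others sum to 48; max(0, 56 - 48) = 8.
Member 4: others sum to 52; max(0, 56 - 52) = 4.
Total collected = 6 + 0 + 8 + 4 = 18.

18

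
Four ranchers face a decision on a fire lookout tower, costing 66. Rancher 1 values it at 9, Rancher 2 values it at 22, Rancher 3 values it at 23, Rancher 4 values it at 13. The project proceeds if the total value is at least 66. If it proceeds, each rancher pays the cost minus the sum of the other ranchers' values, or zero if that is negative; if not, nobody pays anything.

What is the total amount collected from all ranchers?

Total value 67 ≥ cost 66, so it is built.
Rancher 1: others sum to 58; max(0, 66 - 58) = 8.
Rancher 2: others sum to 45; max(0, 66 - 45) = 21.
Rancher 3: others sum to 44; max(0, 66 - 44) = 22.
Rancher 4: others sum to 54; max(0, 66 - 54) = 12.
Total collected = 8 + 21 + 22 + 12 = 63.

63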